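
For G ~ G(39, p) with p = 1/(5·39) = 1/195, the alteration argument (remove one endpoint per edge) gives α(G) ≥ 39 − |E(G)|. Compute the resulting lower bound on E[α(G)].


E[|E(G)|] = C(39, 2)·p = 741 · (1/195) = 19/5.
E[α(G)] ≥ n − E[|E(G)|] = 39 − 19/5 = 176/5.
Numerically: ≈ 35.2000.
(This is only a lower bound; the true E[α(G)] may be larger.)

E[α(G)] ≥ 176/5 ≈ 35.2000.


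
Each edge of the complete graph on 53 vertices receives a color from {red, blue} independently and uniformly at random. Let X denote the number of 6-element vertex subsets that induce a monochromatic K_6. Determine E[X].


Let X = Σ_S X_S over the C(53, 6) = 22957480 subsets S of size 6, where X_S = 1 if the K_6 on S is monochromatic.
For a fixed S, the K_6 on S has C(6, 2) = 15 edges. P[all 15 edges red] = (1/2)^15, and likewise for blue, so P[monochromatic] = 2·(1/2)^15 = 2^{1 − 15} = 1/16384.
Summing: E[X] = C(53, 6) · 2^{1 − 15} = 22957480 · 1/16384 = 2869685/2048.
Numerically: E[X] ≈ 1401.2134.

E[X] = C(53,6)·2^(1−C(6,2)) = 2869685/2048 ≈ 1401.2134.


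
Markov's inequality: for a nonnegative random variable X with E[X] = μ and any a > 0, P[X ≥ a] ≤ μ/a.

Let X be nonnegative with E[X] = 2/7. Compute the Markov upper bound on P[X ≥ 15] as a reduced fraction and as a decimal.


μ = E[X] = 2/7, a = 15.
Markov: P[X ≥ 15] ≤ μ/a = (2/7)/15 = 2/105.
Numerically: ≈ 0.01905.
(Since a = 15 > μ = 0.28571, the bound 2/105 is < 1 and informative.)

P[X ≥ 15] ≤ 2/105 ≈ 0.01905.


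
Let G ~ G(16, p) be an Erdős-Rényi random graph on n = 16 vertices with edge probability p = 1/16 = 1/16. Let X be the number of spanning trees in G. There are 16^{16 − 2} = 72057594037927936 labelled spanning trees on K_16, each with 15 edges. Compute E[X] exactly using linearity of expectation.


K_16 has 16^{16 − 2} = 72057594037927936 labelled spanning trees.
For each such spanning tree H, let X_H = 1 if all 15 edges of H are present in G. Then P[X_H = 1] = p^{15} = (1/16)^{15} = 1/1152921504606846976.
By linearity of expectation: E[X] = Σ_H E[X_H] = 72057594037927936 · p^{15} = 72057594037927936 · 1/1152921504606846976 = 1/16.
Numerically: E[X] ≈ 0.0625.

E[X] = 72057594037927936 · (1/16)^{15} = 1/16 ≈ 0.0625.


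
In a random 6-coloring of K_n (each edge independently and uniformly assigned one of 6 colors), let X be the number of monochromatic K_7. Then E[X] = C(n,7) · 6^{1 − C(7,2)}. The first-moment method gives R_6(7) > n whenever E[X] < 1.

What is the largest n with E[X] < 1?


We need C(n, 7) · 6^{1 − 21} < 1, i.e. C(n, 7) < 6^{21 − 1} = 3656158440062976.
Check values of n near the boundary:
  n = 565: C(565, 7) = 3513212521235560; 3513212521235560 < 3656158440062976? YES
  n = 566: C(566, 7) = 3557206237959440; 3557206237959440 < 3656158440062976? YES
  n = 567: C(567, 7) = 3601671315933933; 3601671315933933 < 3656158440062976? YES
  n = 568: C(568, 7) = 3646611956239704; 3646611956239704 < 3656158440062976? YES
  n = 569: C(569, 7) = 3692032389858348; 3692032389858348 < 3656158440062976? NO
  n = 570: C(570, 7) = 3737936877831720; 3737936877831720 < 3656158440062976? NO
The largest n with C(n, 7) < 3656158440062976 is n = 568 (where E[X] = 16882462760369/16926659444736 ≈ 0.99739). Hence R_6(7) > 568, i.e. R_6(7) ≥ 569.

Largest n = 568; hence R_6(7) > 568.


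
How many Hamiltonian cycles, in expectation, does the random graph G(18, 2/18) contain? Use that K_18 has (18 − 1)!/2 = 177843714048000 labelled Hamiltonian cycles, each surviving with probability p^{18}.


K_18 has (18 − 1)!/2 = 177843714048000 labelled Hamiltonian cycles.
For each such Hamiltonian cycle H, let X_H = 1 if all 18 edges of H are present in G. Then P[X_H = 1] = p^{18} = (1/9)^{18} = 1/150094635296999121.
By linearity of expectation: E[X] = Σ_H E[X_H] = 177843714048000 · p^{18} = 177843714048000 · 1/150094635296999121 = 243955712000/205891132094649.
Numerically: E[X] ≈ 0.00118488.

E[X] = 177843714048000 · (1/9)^{18} = 243955712000/205891132094649 ≈ 0.00118488.


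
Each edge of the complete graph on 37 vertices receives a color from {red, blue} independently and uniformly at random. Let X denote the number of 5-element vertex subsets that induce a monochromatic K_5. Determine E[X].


Let X = Σ_S X_S over the C(37, 5) = 435897 subsets S of size 5, where X_S = 1 if the K_5 on S is monochromatic.
For a fixed S, the K_5 on S has C(5, 2) = 10 edges. P[all 10 edges red] = (1/2)^10, and likewise for blue, so P[monochromatic] = 2·(1/2)^10 = 2^{1 − 10} = 1/512.
Summing: E[X] = C(37, 5) · 2^{1 − 10} = 435897 · 1/512 = 435897/512.
Numerically: E[X] ≈ 851.3613.

E[X] = C(37,5)·2^(1−C(5,2)) = 435897/512 ≈ 851.3613.


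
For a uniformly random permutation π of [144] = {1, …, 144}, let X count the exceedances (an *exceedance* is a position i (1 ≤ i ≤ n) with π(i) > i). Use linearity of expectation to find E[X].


Write X = Σ_{i=1}^{144} X_i, where X_i = 1_{π(i) > i}.
For each fixed i, π(i) is uniform over {1, …, 144} (marginal of a uniform permutation), so P[π(i) > i] = (n − i)/n. Summing: Σ_{i=1}^{144} (n − i)/n = (0 + 1 + … + 143)/144 = 144(144 − 1)/(2·144) = (144 − 1)/2.
Hence E[X] = Σ_{i=1}^{144} (144 − i)/144 = 143/2 ≈ 71.500000.

E[X] = 143/2 = 71.500000.


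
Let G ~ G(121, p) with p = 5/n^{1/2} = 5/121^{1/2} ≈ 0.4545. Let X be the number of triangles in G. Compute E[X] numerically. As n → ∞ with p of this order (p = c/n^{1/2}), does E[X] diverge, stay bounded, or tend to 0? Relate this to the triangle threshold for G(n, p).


Number of potential triangles: C(121, 3) = 287980.
Each occurs with probability p³ ≈ (0.4545)³ ≈ 9.391435e-02.
By linearity: E[X] = C(121, 3)·p³ ≈ 287980 · 9.391435e-02 ≈ 27045.4545.
Since α = 1/2 < 1, p = c/n^{1/2} ≫ 1/n is above the triangle threshold p ~ 1/n. Asymptotically E[X] ~ (c³/6)·n^{3(1−α)} = (5³/6)·n^{1.5} → ∞; triangles are abundant w.h.p.

E[X] ≈ 27045.4545; in regime p = Θ(1/n^{1/2}) E[X] diverges (above the triangle threshold p ~ 1/n).


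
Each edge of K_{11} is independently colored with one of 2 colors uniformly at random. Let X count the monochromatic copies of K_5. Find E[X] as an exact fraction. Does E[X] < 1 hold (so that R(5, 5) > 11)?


E[X] = C(11, 5) · 2^{1 − 10} = 462 · 2^{−9} = 462/512.
As a reduced fraction: E[X] = 231/256 ≈ 0.902.
Is E[X] < 1? YES.
Since E[X] < 1, there exists a 2-coloring of K_{11} with no monochromatic K_5; hence R(5, 5) > 11.

E[X] = 231/256 ≈ 0.902; E[X] < 1, so R(5, 5) > 11.


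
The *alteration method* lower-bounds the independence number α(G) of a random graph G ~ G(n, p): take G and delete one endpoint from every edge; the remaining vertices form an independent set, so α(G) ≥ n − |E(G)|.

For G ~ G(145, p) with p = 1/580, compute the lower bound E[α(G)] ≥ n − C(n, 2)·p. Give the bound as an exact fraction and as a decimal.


E[|E(G)|] = C(145, 2)·p = 10440 · (1/580) = 18.
E[α(G)] ≥ n − E[|E(G)|] = 145 − 18 = 127.
Numerically: ≈ 127.00000.
(This is only a lower bound; the true E[α(G)] may be larger.)

E[α(G)] ≥ 127 ≈ 127.00000.


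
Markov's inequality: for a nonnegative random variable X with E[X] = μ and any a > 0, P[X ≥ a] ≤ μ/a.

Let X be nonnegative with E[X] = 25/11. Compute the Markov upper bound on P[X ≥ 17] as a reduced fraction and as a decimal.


μ = E[X] = 25/11, a = 17.
Markov: P[X ≥ 17] ≤ μ/a = (25/11)/17 = 25/187.
Numerically: ≈ 0.133690.
(Since a = 17 > μ = 2.272727, the bound 25/187 is < 1 and informative.)

P[X ≥ 17] ≤ 25/187 ≈ 0.133690.


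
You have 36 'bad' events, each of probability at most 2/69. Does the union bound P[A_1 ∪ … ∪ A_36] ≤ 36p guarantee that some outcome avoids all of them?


Union bound: P[∪_{i=1}^{36} A_i] ≤ Σ_i P[A_i] ≤ 36·p = 36·(2/69) = 24/23.
Numerically: 24/23 ≈ 1.0434783.
Is 24/23 < 1? NO.
Since the bound 24/23 is ≥ 1, the union bound is uninformative here; it does NOT by itself certify existence.

36·p = 24/23 ≈ 1.0434783; existence NOT certified by the union bound.


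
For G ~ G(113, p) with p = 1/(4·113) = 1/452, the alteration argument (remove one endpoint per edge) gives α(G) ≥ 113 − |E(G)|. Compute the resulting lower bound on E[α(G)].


E[|E(G)|] = C(113, 2)·p = 6328 · (1/452) = 14.
E[α(G)] ≥ n − E[|E(G)|] = 113 − 14 = 99.
Numerically: ≈ 99.000.
(This is only a lower bound; the true E[α(G)] may be larger.)

E[α(G)] ≥ 99 ≈ 99.000.


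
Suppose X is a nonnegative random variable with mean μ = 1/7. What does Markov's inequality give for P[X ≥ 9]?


μ = E[X] = 1/7, a = 9.
Markov: P[X ≥ 9] ≤ μ/a = (1/7)/9 = 1/63.
Numerically: ≈ 0.016.
(Since a = 9 > μ = 0.143, the bound 1/63 is < 1 and informative.)

P[X ≥ 9] ≤ 1/63 ≈ 0.016.


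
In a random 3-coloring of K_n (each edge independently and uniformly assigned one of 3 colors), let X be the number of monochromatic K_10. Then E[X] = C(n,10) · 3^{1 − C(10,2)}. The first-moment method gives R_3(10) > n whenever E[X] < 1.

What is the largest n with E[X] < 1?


We need C(n, 10) · 3^{1 − 45} < 1, i.e. C(n, 10) < 3^{45 − 1} = 984770902183611232881.
Check values of n near the boundary:
  n = 571: C(571, 10) = 937951290893172842001; 937951290893172842001 < 984770902183611232881? YES
  n = 572: C(572, 10) = 954640815642161682606; 954640815642161682606 < 984770902183611232881? YES
  n = 573: C(573, 10) = 971597135635805762226; 971597135635805762226 < 984770902183611232881? YES
  n = 574: C(574, 10) = 988824035203816502691; 988824035203816502691 < 984770902183611232881? NO
  n = 575: C(575, 10) = 1006325345561406175305; 1006325345561406175305 < 984770902183611232881? NO
The largest n with C(n, 10) < 984770902183611232881 is n = 573 (where E[X] = 35985079097622435638/36472996377170786403 ≈ 0.986623). Hence R_3(10) > 573, i.e. R_3(10) ≥ 574.

Largest n = 573; hence R_3(10) > 573.


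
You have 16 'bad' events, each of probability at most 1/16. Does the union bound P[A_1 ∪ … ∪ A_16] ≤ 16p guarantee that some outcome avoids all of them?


Union bound: P[∪_{i=1}^{16} A_i] ≤ Σ_i P[A_i] ≤ 16·p = 16·(1/16) = 1.
Numerically: 1 ≈ 1.00000.
Is 1 < 1? NO.
Since the bound 1 is ≥ 1, the union bound is uninformative here; it does NOT by itself certify existence.

16·p = 1 ≈ 1.00000; existence NOT certified by the union bound.


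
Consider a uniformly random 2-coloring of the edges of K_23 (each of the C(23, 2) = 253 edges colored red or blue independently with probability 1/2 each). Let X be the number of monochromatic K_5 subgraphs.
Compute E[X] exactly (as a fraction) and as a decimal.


Let X = Σ_S X_S over the C(23, 5) = 33649 subsets S of size 5, where X_S = 1 if the K_5 on S is monochromatic.
For a fixed S, the K_5 on S has C(5, 2) = 10 edges. P[all 10 edges red] = (1/2)^10, and likewise for blue, so P[monochromatic] = 2·(1/2)^10 = 2^{1 − 10} = 1/512.
Summing: E[X] = C(23, 5) · 2^{1 − 10} = 33649 · 1/512 = 33649/512.
Numerically: E[X] ≈ 65.720703.

E[X] = C(23,5)·2^(1−C(5,2)) = 33649/512 ≈ 65.720703.


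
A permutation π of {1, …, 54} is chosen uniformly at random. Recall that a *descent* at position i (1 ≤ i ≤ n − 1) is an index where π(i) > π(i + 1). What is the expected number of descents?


Write X = Σ X_I over i = 1, …, 53, with X_I the indicator of one descent.
There are 53 indicators.
For each fixed i, the pair (π(i), π(i+1)) is a uniformly random ordered pair of distinct values from {1, …, 54}; by symmetry P[π(i) > π(i+1)] = 1/2.
By linearity: E[X] = 53 · (1/2) = (54 − 1) · (1/2) = 53/2 ≈ 26.50000.

E[X] = 53/2 = 26.50000.


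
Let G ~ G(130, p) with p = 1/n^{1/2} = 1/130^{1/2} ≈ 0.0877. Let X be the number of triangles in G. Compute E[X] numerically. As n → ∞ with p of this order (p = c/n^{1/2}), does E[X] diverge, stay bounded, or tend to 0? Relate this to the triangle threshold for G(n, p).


Number of potential triangles: C(130, 3) = 357760.
Each occurs with probability p³ ≈ (0.0877)³ ≈ 6.74660e-04.
By linearity: E[X] = C(130, 3)·p³ ≈ 357760 · 6.74660e-04 ≈ 241.366.
Since α = 1/2 < 1, p = c/n^{1/2} ≫ 1/n is above the triangle threshold p ~ 1/n. Asymptotically E[X] ~ (c³/6)·n^{3(1−α)} = (1³/6)·n^{1.5} → ∞; triangles are abundant w.h.p.

E[X] ≈ 241.366; in regime p = Θ(1/n^{1/2}) E[X] diverges (above the triangle threshold p ~ 1/n).


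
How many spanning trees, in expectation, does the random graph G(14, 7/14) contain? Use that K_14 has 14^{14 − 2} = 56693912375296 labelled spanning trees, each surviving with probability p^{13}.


K_14 has 14^{14 − 2} = 56693912375296 labelled spanning trees.
For each such spanning tree H, let X_H = 1 if all 13 edges of H are present in G. Then P[X_H = 1] = p^{13} = (1/2)^{13} = 1/8192.
Summing the indicators: E[X] = Σ_H E[X_H] = 56693912375296 · p^{13} = 56693912375296 · 1/8192 = 13841287201/2.
Numerically: E[X] ≈ 6.92064e+09.

E[X] = 56693912375296 · (1/2)^{13} = 13841287201/2 ≈ 6.92064e+09.


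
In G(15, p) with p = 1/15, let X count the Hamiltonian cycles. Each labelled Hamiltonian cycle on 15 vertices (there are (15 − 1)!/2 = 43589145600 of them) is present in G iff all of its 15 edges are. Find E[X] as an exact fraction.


K_15 has (15 − 1)!/2 = 43589145600 labelled Hamiltonian cycles.
For each such Hamiltonian cycle H, let X_H = 1 if all 15 edges of H are present in G. Then P[X_H = 1] = p^{15} = (1/15)^{15} = 1/437893890380859375.
By linearity: E[X] = Σ_H E[X_H] = 43589145600 · p^{15} = 43589145600 · 1/437893890380859375 = 7175168/72081298828125.
Numerically: E[X] ≈ 9.95427e-08.

E[X] = 43589145600 · (1/15)^{15} = 7175168/72081298828125 ≈ 9.95427e-08.


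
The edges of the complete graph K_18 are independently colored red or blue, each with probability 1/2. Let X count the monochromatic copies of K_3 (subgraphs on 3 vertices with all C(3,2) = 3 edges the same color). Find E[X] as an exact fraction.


Let X = Σ_S X_S over the C(18, 3) = 816 subsets S of size 3, where X_S = 1 if the K_3 on S is monochromatic.
For a fixed S, the K_3 on S has C(3, 2) = 3 edges. P[all 3 edges red] = (1/2)^3, and likewise for blue, so P[monochromatic] = 2·(1/2)^3 = 2^{1 − 3} = 1/4.
Summing: E[X] = C(18, 3) · 2^{1 − 3} = 816 · 1/4 = 204.
Numerically: E[X] ≈ 204.0000.

E[X] = C(18,3)·2^(1−C(3,2)) = 204 ≈ 204.0000.


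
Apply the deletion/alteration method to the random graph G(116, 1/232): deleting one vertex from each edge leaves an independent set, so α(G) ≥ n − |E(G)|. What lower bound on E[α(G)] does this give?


E[|E(G)|] = C(116, 2)·p = 6670 · (1/232) = 115/4.
E[α(G)] ≥ n − E[|E(G)|] = 116 − 115/4 = 349/4.
Numerically: ≈ 87.250.
(This is only a lower bound; the true E[α(G)] may be larger.)

E[α(G)] ≥ 349/4 ≈ 87.250.


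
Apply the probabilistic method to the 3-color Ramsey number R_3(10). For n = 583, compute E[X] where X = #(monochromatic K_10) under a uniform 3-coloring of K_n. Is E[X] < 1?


E[X] = C(583, 10) · 3^{1 − 45} = 1156690232601431494120 · 3^{−44} = 1156690232601431494120/984770902183611232881.
As a reduced fraction: E[X] = 1156690232601431494120/984770902183611232881 ≈ 1.174578.
Is E[X] < 1? NO.
Since E[X] ≥ 1, the first-moment bound is inconclusive at n = 583; it does NOT by itself certify R_3(10) > 583.

E[X] = 1156690232601431494120/984770902183611232881 ≈ 1.174578; E[X] ≥ 1; first-moment method inconclusive here.


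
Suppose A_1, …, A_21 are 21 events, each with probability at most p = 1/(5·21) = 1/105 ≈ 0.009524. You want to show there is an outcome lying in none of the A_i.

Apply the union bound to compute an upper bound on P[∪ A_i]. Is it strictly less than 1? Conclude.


Union bound: P[∪_{i=1}^{21} A_i] ≤ Σ_i P[A_i] ≤ 21·p = 21·(1/105) = 1/5.
Numerically: 1/5 ≈ 0.200000.
Is 1/5 < 1? YES.
Since P[∪ A_i] ≤ 1/5 < 1, the complement has P[∩ A_i^c] ≥ 1 − 1/5 = 4/5 > 0, so some outcome avoids every A_i.

21·p = 1/5 ≈ 0.200000; existence CERTIFIED by the union bound.


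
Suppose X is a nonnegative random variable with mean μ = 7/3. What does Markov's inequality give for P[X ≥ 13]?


μ = E[X] = 7/3, a = 13.
Markov: P[X ≥ 13] ≤ μ/a = (7/3)/13 = 7/39.
Numerically: ≈ 0.179.
(Since a = 13 > μ = 2.333, the bound 7/39 is < 1 and informative.)

P[X ≥ 13] ≤ 7/39 ≈ 0.179.


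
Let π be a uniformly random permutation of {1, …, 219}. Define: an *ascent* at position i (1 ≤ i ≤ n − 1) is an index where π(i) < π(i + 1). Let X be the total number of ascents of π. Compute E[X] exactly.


Write X = Σ X_I over i = 1, …, 218, with X_I the indicator of one ascent.
There are 218 indicators.
For each fixed i, the pair (π(i), π(i+1)) is a uniformly random ordered pair of distinct values from {1, …, 219}; by symmetry P[π(i) < π(i+1)] = 1/2.
By linearity: E[X] = 218 · (1/2) = (219 − 1) · (1/2) = 109 ≈ 109.00000.

E[X] = 109 = 109.00000.


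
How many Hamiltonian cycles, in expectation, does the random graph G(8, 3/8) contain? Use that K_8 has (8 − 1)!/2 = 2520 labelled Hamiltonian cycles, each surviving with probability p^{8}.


K_8 has (8 − 1)!/2 = 2520 labelled Hamiltonian cycles.
For each such Hamiltonian cycle H, let X_H = 1 if all 8 edges of H are present in G. Then P[X_H = 1] = p^{8} = (3/8)^{8} = 6561/16777216.
By linearity: E[X] = Σ_H E[X_H] = 2520 · p^{8} = 2520 · 6561/16777216 = 2066715/2097152.
Numerically: E[X] ≈ 0.9855.

E[X] = 2520 · (3/8)^{8} = 2066715/2097152 ≈ 0.9855.


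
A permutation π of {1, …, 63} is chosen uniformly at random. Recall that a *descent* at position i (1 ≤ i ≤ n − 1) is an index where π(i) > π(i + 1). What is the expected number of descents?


Write X = Σ X_I over i = 1, …, 62, with X_I the indicator of one descent.
There are 62 indicators.
For each fixed i, the pair (π(i), π(i+1)) is a uniformly random ordered pair of distinct values from {1, …, 63}; by symmetry P[π(i) > π(i+1)] = 1/2.
By linearity: E[X] = 62 · (1/2) = (63 − 1) · (1/2) = 31 ≈ 31.000000.

E[X] = 31 = 31.000000.


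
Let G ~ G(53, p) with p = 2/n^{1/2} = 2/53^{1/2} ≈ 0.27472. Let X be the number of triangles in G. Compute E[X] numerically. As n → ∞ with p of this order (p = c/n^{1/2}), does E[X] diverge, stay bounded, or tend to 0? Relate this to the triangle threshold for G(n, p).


Number of potential triangles: C(53, 3) = 23426.
Each occurs with probability p³ ≈ (0.27472)³ ≈ 2.0733670e-02.
By linearity: E[X] = C(53, 3)·p³ ≈ 23426 · 2.0733670e-02 ≈ 485.70695.
Since α = 1/2 < 1, p = c/n^{1/2} ≫ 1/n is above the triangle threshold p ~ 1/n. Asymptotically E[X] ~ (c³/6)·n^{3(1−α)} = (2³/6)·n^{1.5} → ∞; triangles are abundant w.h.p.

E[X] ≈ 485.70695; in regime p = Θ(1/n^{1/2}) E[X] diverges (above the triangle threshold p ~ 1/n).


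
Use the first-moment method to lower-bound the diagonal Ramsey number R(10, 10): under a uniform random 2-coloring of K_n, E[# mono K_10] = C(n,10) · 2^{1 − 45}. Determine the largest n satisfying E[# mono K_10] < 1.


We need C(n, 10) · 2^{1 − 45} < 1, i.e. C(n, 10) < 2^{45 − 1} = 17592186044416.
Check values of n near the boundary:
  n = 96: C(96, 10) = 11279926456656; 11279926456656 < 17592186044416? YES
  n = 97: C(97, 10) = 12576469727536; 12576469727536 < 17592186044416? YES
  n = 98: C(98, 10) = 14005614014756; 14005614014756 < 17592186044416? YES
  n = 99: C(99, 10) = 15579278510796; 15579278510796 < 17592186044416? YES
  n = 100: C(100, 10) = 17310309456440; 17310309456440 < 17592186044416? YES
  n = 101: C(101, 10) = 19212541264840; 19212541264840 < 17592186044416? NO
  n = 102: C(102, 10) = 21300860967540; 21300860967540 < 17592186044416? NO
  n = 103: C(103, 10) = 23591276125340; 23591276125340 < 17592186044416? NO
The largest n with C(n, 10) < 17592186044416 is n = 100 (where E[X] = 2163788682055/2199023255552 ≈ 0.98398). Hence R(10, 10) > 100, i.e. R(10, 10) ≥ 101.

Largest n = 100; hence R(10, 10) > 100.


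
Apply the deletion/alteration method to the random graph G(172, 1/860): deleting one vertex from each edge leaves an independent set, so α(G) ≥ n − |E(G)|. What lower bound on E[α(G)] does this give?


E[|E(G)|] = C(172, 2)·p = 14706 · (1/860) = 171/10.
E[α(G)] ≥ n − E[|E(G)|] = 172 − 171/10 = 1549/10.
Numerically: ≈ 154.90000.
(This is only a lower bound; the true E[α(G)] may be larger.)

E[α(G)] ≥ 1549/10 ≈ 154.90000.


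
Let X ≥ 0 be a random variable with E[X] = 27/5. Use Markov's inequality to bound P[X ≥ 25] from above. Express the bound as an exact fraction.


μ = E[X] = 27/5, a = 25.
Markov: P[X ≥ 25] ≤ μ/a = (27/5)/25 = 27/125.
Numerically: ≈ 0.216.
(Since a = 25 > μ = 5.400, the bound 27/125 is < 1 and informative.)

P[X ≥ 25] ≤ 27/125 ≈ 0.216.


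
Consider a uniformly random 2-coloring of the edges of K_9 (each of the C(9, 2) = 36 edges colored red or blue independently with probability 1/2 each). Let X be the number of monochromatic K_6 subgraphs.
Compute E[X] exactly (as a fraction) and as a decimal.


Let X = Σ_S X_S over the C(9, 6) = 84 subsets S of size 6, where X_S = 1 if the K_6 on S is monochromatic.
For a fixed S, the K_6 on S has C(6, 2) = 15 edges. P[all 15 edges red] = (1/2)^15, and likewise for blue, so P[monochromatic] = 2·(1/2)^15 = 2^{1 − 15} = 1/16384.
By linearity of expectation: E[X] = C(9, 6) · 2^{1 − 15} = 84 · 1/16384 = 21/4096.
Numerically: E[X] ≈ 0.005.

E[X] = C(9,6)·2^(1−C(6,2)) = 21/4096 ≈ 0.005.


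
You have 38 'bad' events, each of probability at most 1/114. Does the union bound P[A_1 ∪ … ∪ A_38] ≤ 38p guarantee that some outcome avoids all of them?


Union bound: P[∪_{i=1}^{38} A_i] ≤ Σ_i P[A_i] ≤ 38·p = 38·(1/114) = 1/3.
Numerically: 1/3 ≈ 0.333333.
Is 1/3 < 1? YES.
Since P[∪ A_i] ≤ 1/3 < 1, the complement has P[∩ A_i^c] ≥ 1 − 1/3 = 2/3 > 0, so some outcome avoids every A_i.

38·p = 1/3 ≈ 0.333333; existence CERTIFIED by the union bound.


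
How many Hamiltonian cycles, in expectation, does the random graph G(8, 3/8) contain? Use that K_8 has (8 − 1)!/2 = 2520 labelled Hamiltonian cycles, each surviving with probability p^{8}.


K_8 has (8 − 1)!/2 = 2520 labelled Hamiltonian cycles.
For each such Hamiltonian cycle H, let X_H = 1 if all 8 edges of H are present in G. Then P[X_H = 1] = p^{8} = (3/8)^{8} = 6561/16777216.
By linearity of expectation: E[X] = Σ_H E[X_H] = 2520 · p^{8} = 2520 · 6561/16777216 = 2066715/2097152.
Numerically: E[X] ≈ 0.9855.

E[X] = 2520 · (3/8)^{8} = 2066715/2097152 ≈ 0.9855.


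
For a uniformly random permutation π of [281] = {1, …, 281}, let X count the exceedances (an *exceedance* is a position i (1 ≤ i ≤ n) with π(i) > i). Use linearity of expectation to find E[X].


Write X = Σ_{i=1}^{281} X_i, where X_i = 1_{π(i) > i}.
For each fixed i, π(i) is uniform over {1, …, 281} (marginal of a uniform permutation), so P[π(i) > i] = (n − i)/n. Summing: Σ_{i=1}^{281} (n − i)/n = (0 + 1 + … + 280)/281 = 281(281 − 1)/(2·281) = (281 − 1)/2.
Hence E[X] = Σ_{i=1}^{281} (281 − i)/281 = 140 ≈ 140.000.

E[X] = 140 = 140.000.


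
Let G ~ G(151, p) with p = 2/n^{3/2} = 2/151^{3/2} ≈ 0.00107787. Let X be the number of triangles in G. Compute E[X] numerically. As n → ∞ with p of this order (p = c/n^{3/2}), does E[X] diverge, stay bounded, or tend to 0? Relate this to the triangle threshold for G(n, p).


Number of potential triangles: C(151, 3) = 562475.
Each occurs with probability p³ ≈ (0.00107787)³ ≈ 1.25225774e-09.
By linearity: E[X] = C(151, 3)·p³ ≈ 562475 · 1.25225774e-09 ≈ 0.000704.
Since α = 3/2 > 1, p = c/n^{3/2} = o(1/n) is below the triangle threshold p ~ 1/n. Asymptotically E[X] ~ (c³/6)·n^{3(1−α)} = (2³/6)·n^{-1.5} → 0, so by Markov's inequality G has no triangles w.h.p.

E[X] ≈ 0.000704; in regime p = Θ(1/n^{3/2}) E[X] tends to 0 (below the triangle threshold p ~ 1/n).


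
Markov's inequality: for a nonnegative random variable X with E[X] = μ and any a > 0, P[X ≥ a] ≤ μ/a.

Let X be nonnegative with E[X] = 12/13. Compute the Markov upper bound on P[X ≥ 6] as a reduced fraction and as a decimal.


μ = E[X] = 12/13, a = 6.
Markov: P[X ≥ 6] ≤ μ/a = (12/13)/6 = 2/13.
Numerically: ≈ 0.153846.
(Since a = 6 > μ = 0.923077, the bound 2/13 is < 1 and informative.)

P[X ≥ 6] ≤ 2/13 ≈ 0.153846.


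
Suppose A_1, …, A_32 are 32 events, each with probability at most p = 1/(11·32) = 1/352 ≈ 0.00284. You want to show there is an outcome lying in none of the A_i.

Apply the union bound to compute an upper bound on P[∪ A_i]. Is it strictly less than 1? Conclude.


Union bound: P[∪_{i=1}^{32} A_i] ≤ Σ_i P[A_i] ≤ 32·p = 32·(1/352) = 1/11.
Numerically: 1/11 ≈ 0.09091.
Is 1/11 < 1? YES.
Since P[∪ A_i] ≤ 1/11 < 1, the complement has P[∩ A_i^c] ≥ 1 − 1/11 = 10/11 > 0, so some outcome avoids every A_i.

32·p = 1/11 ≈ 0.09091; existence CERTIFIED by the union bound.


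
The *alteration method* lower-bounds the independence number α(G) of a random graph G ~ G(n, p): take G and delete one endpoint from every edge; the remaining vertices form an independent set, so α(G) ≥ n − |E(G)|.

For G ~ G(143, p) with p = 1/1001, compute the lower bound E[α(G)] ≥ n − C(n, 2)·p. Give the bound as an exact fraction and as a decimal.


E[|E(G)|] = C(143, 2)·p = 10153 · (1/1001) = 71/7.
E[α(G)] ≥ n − E[|E(G)|] = 143 − 71/7 = 930/7.
Numerically: ≈ 132.85714.
(This is only a lower bound; the true E[α(G)] may be larger.)

E[α(G)] ≥ 930/7 ≈ 132.85714.


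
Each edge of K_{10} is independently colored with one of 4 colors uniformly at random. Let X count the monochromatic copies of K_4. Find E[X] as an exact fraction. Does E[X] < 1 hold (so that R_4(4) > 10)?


E[X] = C(10, 4) · 4^{1 − 6} = 210 · 4^{−5} = 210/1024.
As a reduced fraction: E[X] = 105/512 ≈ 0.2050781.
Is E[X] < 1? YES.
Since E[X] < 1, there exists a 4-coloring of K_{10} with no monochromatic K_4; hence R_4(4) > 10.

E[X] = 105/512 ≈ 0.2050781; E[X] < 1, so R_4(4) > 10.


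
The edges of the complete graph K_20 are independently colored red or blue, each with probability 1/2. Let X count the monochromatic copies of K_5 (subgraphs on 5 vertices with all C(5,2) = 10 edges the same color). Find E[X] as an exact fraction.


Let X = Σ_S X_S over the C(20, 5) = 15504 subsets S of size 5, where X_S = 1 if the K_5 on S is monochromatic.
For a fixed S, the K_5 on S has C(5, 2) = 10 edges. P[all 10 edges red] = (1/2)^10, and likewise for blue, so P[monochromatic] = 2·(1/2)^10 = 2^{1 − 10} = 1/512.
By linearity of expectation: E[X] = C(20, 5) · 2^{1 − 10} = 15504 · 1/512 = 969/32.
Numerically: E[X] ≈ 30.28125.

E[X] = C(20,5)·2^(1−C(5,2)) = 969/32 ≈ 30.28125.


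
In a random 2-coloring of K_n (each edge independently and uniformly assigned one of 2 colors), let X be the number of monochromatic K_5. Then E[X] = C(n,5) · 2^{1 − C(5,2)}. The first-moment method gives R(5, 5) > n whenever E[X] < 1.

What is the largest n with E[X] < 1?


We need C(n, 5) · 2^{1 − 10} < 1, i.e. C(n, 5) < 2^{10 − 1} = 512.
Check values of n near the boundary:
  n = 6: C(6, 5) = 6; 6 < 512? YES
  n = 7: C(7, 5) = 21; 21 < 512? YES
  n = 8: C(8, 5) = 56; 56 < 512? YES
  n = 9: C(9, 5) = 126; 126 < 512? YES
  n = 10: C(10, 5) = 252; 252 < 512? YES
  n = 11: C(11, 5) = 462; 462 < 512? YES
  n = 12: C(12, 5) = 792; 792 < 512? NO
  n = 13: C(13, 5) = 1287; 1287 < 512? NO
  n = 14: C(14, 5) = 2002; 2002 < 512? NO
The largest n with C(n, 5) < 512 is n = 11 (where E[X] = 231/256 ≈ 0.9023). Hence R(5, 5) > 11, i.e. R(5, 5) ≥ 12.

Largest n = 11; hence R(5, 5) > 11.


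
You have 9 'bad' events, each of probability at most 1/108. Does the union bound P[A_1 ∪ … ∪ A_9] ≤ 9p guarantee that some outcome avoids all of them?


Union bound: P[∪_{i=1}^{9} A_i] ≤ Σ_i P[A_i] ≤ 9·p = 9·(1/108) = 1/12.
Numerically: 1/12 ≈ 0.0833333.
Is 1/12 < 1? YES.
Since P[∪ A_i] ≤ 1/12 < 1, the complement has P[∩ A_i^c] ≥ 1 − 1/12 = 11/12 > 0, so some outcome avoids every A_i.

9·p = 1/12 ≈ 0.0833333; existence CERTIFIED by the union bound.


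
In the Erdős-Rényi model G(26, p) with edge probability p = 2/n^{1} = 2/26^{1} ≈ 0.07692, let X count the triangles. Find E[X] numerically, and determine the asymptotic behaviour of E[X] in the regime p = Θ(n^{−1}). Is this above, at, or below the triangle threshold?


Number of potential triangles: C(26, 3) = 2600.
Each occurs with probability p³ ≈ (0.07692)³ ≈ 4.551661e-04.
By linearity: E[X] = C(26, 3)·p³ ≈ 2600 · 4.551661e-04 ≈ 1.1834.
Here α = 1, so p = 2/n is exactly at the triangle threshold p ~ 1/n. Asymptotically E[X] → c³/6 = 2³/6 = 4/3 ≈ 1.3333, a bounded constant. In this regime the triangle count is asymptotically Poisson(c³/6).

E[X] ≈ 1.1834; in regime p = Θ(1/n^{1}) E[X] stays bounded (at the triangle threshold p ~ 1/n).


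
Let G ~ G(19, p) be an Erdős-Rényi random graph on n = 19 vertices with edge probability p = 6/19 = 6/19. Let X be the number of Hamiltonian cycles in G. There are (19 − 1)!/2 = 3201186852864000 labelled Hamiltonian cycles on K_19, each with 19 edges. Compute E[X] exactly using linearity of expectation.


K_19 has (19 − 1)!/2 = 3201186852864000 labelled Hamiltonian cycles.
For each such Hamiltonian cycle H, let X_H = 1 if all 19 edges of H are present in G. Then P[X_H = 1] = p^{19} = (6/19)^{19} = 609359740010496/1978419655660313589123979.
By linearity of expectation: E[X] = Σ_H E[X_H] = 3201186852864000 · p^{19} = 3201186852864000 · 609359740010496/1978419655660313589123979 = 1950674388386224952567660544000/1978419655660313589123979.
Numerically: E[X] ≈ 9.8598e+05.

E[X] = 3201186852864000 · (6/19)^{19} = 1950674388386224952567660544000/1978419655660313589123979 ≈ 9.8598e+05.


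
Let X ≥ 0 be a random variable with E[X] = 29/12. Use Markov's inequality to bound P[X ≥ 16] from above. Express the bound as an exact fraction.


μ = E[X] = 29/12, a = 16.
Markov: P[X ≥ 16] ≤ μ/a = (29/12)/16 = 29/192.
Numerically: ≈ 0.15104.
(Since a = 16 > μ = 2.41667, the bound 29/192 is < 1 and informative.)

P[X ≥ 16] ≤ 29/192 ≈ 0.15104.


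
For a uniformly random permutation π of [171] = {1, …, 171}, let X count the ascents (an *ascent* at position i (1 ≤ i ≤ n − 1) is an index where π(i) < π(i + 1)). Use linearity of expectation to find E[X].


Write X = Σ X_I over i = 1, …, 170, with X_I the indicator of one ascent.
There are 170 indicators.
For each fixed i, the pair (π(i), π(i+1)) is a uniformly random ordered pair of distinct values from {1, …, 171}; by symmetry P[π(i) < π(i+1)] = 1/2.
By linearity: E[X] = 170 · (1/2) = (171 − 1) · (1/2) = 85 ≈ 85.000.

E[X] = 85 = 85.000.


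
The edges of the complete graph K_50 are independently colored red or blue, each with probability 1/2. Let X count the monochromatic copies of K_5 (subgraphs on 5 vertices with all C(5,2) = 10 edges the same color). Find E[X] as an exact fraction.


Let X = Σ_S X_S over the C(50, 5) = 2118760 subsets S of size 5, where X_S = 1 if the K_5 on S is monochromatic.
For a fixed S, the K_5 on S has C(5, 2) = 10 edges. P[all 10 edges red] = (1/2)^10, and likewise for blue, so P[monochromatic] = 2·(1/2)^10 = 2^{1 − 10} = 1/512.
By linearity: E[X] = C(50, 5) · 2^{1 − 10} = 2118760 · 1/512 = 264845/64.
Numerically: E[X] ≈ 4138.20312.

E[X] = C(50,5)·2^(1−C(5,2)) = 264845/64 ≈ 4138.20312.


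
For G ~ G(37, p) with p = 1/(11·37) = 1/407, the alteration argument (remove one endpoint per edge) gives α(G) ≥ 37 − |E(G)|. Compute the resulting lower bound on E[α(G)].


E[|E(G)|] = C(37, 2)·p = 666 · (1/407) = 18/11.
E[α(G)] ≥ n − E[|E(G)|] = 37 − 18/11 = 389/11.
Numerically: ≈ 35.363636.
(This is only a lower bound; the true E[α(G)] may be larger.)

E[α(G)] ≥ 389/11 ≈ 35.363636.


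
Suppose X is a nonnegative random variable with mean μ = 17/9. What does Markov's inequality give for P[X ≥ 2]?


μ = E[X] = 17/9, a = 2.
Markov: P[X ≥ 2] ≤ μ/a = (17/9)/2 = 17/18.
Numerically: ≈ 0.9444.
(Since a = 2 > μ = 1.8889, the bound 17/18 is < 1 and informative.)

P[X ≥ 2] ≤ 17/18 ≈ 0.9444.


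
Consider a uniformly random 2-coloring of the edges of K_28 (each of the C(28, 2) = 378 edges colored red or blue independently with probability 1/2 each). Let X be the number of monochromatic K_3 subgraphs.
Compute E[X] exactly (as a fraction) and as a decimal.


Let X = Σ_S X_S over the C(28, 3) = 3276 subsets S of size 3, where X_S = 1 if the K_3 on S is monochromatic.
For a fixed S, the K_3 on S has C(3, 2) = 3 edges. P[all 3 edges red] = (1/2)^3, and likewise for blue, so P[monochromatic] = 2·(1/2)^3 = 2^{1 − 3} = 1/4.
By linearity: E[X] = C(28, 3) · 2^{1 − 3} = 3276 · 1/4 = 819.
Numerically: E[X] ≈ 819.000000.

E[X] = C(28,3)·2^(1−C(3,2)) = 819 ≈ 819.000000.


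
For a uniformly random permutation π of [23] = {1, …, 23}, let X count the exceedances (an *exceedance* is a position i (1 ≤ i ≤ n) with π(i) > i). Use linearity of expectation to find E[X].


Write X = Σ_{i=1}^{23} X_i, where X_i = 1_{π(i) > i}.
For each fixed i, π(i) is uniform over {1, …, 23} (marginal of a uniform permutation), so P[π(i) > i] = (n − i)/n. Summing: Σ_{i=1}^{23} (n − i)/n = (0 + 1 + … + 22)/23 = 23(23 − 1)/(2·23) = (23 − 1)/2.
Hence E[X] = Σ_{i=1}^{23} (23 − i)/23 = 11 ≈ 11.00000.

E[X] = 11 = 11.00000.


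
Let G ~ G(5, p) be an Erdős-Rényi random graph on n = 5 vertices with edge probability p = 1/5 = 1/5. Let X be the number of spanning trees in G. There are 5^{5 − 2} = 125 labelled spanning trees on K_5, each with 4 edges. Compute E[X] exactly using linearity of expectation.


K_5 has 5^{5 − 2} = 125 labelled spanning trees.
For each such spanning tree H, let X_H = 1 if all 4 edges of H are present in G. Then P[X_H = 1] = p^{4} = (1/5)^{4} = 1/625.
By linearity of expectation: E[X] = Σ_H E[X_H] = 125 · p^{4} = 125 · 1/625 = 1/5.
Numerically: E[X] ≈ 0.2.

E[X] = 125 · (1/5)^{4} = 1/5 ≈ 0.2.


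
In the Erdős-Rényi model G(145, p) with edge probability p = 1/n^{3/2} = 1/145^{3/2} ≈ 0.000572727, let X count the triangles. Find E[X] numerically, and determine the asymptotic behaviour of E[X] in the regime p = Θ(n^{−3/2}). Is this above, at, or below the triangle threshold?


Number of potential triangles: C(145, 3) = 497640.
Each occurs with probability p³ ≈ (0.000572727)³ ≈ 1.87864184e-10.
By linearity: E[X] = C(145, 3)·p³ ≈ 497640 · 1.87864184e-10 ≈ 0.000093.
Since α = 3/2 > 1, p = c/n^{3/2} = o(1/n) is below the triangle threshold p ~ 1/n. Asymptotically E[X] ~ (c³/6)·n^{3(1−α)} = (1³/6)·n^{-1.5} → 0, so by Markov's inequality G has no triangles w.h.p.

E[X] ≈ 0.000093; in regime p = Θ(1/n^{3/2}) E[X] tends to 0 (below the triangle threshold p ~ 1/n).


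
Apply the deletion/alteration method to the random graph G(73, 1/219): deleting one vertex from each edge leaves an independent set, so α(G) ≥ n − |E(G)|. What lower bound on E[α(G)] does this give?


E[|E(G)|] = C(73, 2)·p = 2628 · (1/219) = 12.
E[α(G)] ≥ n − E[|E(G)|] = 73 − 12 = 61.
Numerically: ≈ 61.0000.
(This is only a lower bound; the true E[α(G)] may be larger.)

E[α(G)] ≥ 61 ≈ 61.0000.


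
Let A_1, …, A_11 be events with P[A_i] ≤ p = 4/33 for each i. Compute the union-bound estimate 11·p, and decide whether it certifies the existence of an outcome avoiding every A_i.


Union bound: P[∪_{i=1}^{11} A_i] ≤ Σ_i P[A_i] ≤ 11·p = 11·(4/33) = 4/3.
Numerically: 4/3 ≈ 1.3333.
Is 4/3 < 1? NO.
Since the bound 4/3 is ≥ 1, the union bound is uninformative here; it does NOT by itself certify existence.

11·p = 4/3 ≈ 1.3333; existence NOT certified by the union bound.


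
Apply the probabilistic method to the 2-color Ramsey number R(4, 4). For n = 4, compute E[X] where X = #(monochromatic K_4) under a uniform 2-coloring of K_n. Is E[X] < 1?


E[X] = C(4, 4) · 2^{1 − 6} = 1 · 2^{−5} = 1/32.
As a reduced fraction: E[X] = 1/32 ≈ 0.031250.
Is E[X] < 1? YES.
Since E[X] < 1, there exists a 2-coloring of K_{4} with no monochromatic K_4; hence R(4, 4) > 4.

E[X] = 1/32 ≈ 0.031250; E[X] < 1, so R(4, 4) > 4.


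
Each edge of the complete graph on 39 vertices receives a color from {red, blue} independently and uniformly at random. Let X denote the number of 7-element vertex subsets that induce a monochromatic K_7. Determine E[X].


Let X = Σ_S X_S over the C(39, 7) = 15380937 subsets S of size 7, where X_S = 1 if the K_7 on S is monochromatic.
For a fixed S, the K_7 on S has C(7, 2) = 21 edges. P[all 21 edges red] = (1/2)^21, and likewise for blue, so P[monochromatic] = 2·(1/2)^21 = 2^{1 − 21} = 1/1048576.
Summing: E[X] = C(39, 7) · 2^{1 − 21} = 15380937 · 1/1048576 = 15380937/1048576.
Numerically: E[X] ≈ 14.66840.

E[X] = C(39,7)·2^(1−C(7,2)) = 15380937/1048576 ≈ 14.66840.


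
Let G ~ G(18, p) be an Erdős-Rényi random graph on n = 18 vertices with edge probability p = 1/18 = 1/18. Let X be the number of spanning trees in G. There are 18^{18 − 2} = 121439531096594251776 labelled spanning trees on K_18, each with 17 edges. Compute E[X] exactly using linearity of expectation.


K_18 has 18^{18 − 2} = 121439531096594251776 labelled spanning trees.
For each such spanning tree H, let X_H = 1 if all 17 edges of H are present in G. Then P[X_H = 1] = p^{17} = (1/18)^{17} = 1/2185911559738696531968.
Summing the indicators: E[X] = Σ_H E[X_H] = 121439531096594251776 · p^{17} = 121439531096594251776 · 1/2185911559738696531968 = 1/18.
Numerically: E[X] ≈ 0.0555556.

E[X] = 121439531096594251776 · (1/18)^{17} = 1/18 ≈ 0.0555556.


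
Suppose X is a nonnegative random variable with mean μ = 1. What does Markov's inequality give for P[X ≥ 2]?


μ = E[X] = 1, a = 2.
Markov: P[X ≥ 2] ≤ μ/a = (1)/2 = 1/2.
Numerically: ≈ 0.500.
(Since a = 2 > μ = 1.000, the bound 1/2 is < 1 and informative.)

P[X ≥ 2] ≤ 1/2 ≈ 0.500.


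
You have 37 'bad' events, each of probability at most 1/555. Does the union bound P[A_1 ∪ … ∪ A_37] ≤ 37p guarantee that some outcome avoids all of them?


Union bound: P[∪_{i=1}^{37} A_i] ≤ Σ_i P[A_i] ≤ 37·p = 37·(1/555) = 1/15.
Numerically: 1/15 ≈ 0.0666667.
Is 1/15 < 1? YES.
Since P[∪ A_i] ≤ 1/15 < 1, the complement has P[∩ A_i^c] ≥ 1 − 1/15 = 14/15 > 0, so some outcome avoids every A_i.

37·p = 1/15 ≈ 0.0666667; existence CERTIFIED by the union bound.


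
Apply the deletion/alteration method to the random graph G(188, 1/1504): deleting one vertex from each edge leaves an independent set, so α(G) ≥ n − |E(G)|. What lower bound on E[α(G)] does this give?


E[|E(G)|] = C(188, 2)·p = 17578 · (1/1504) = 187/16.
E[α(G)] ≥ n − E[|E(G)|] = 188 − 187/16 = 2821/16.
Numerically: ≈ 176.3125.
(This is only a lower bound; the true E[α(G)] may be larger.)

E[α(G)] ≥ 2821/16 ≈ 176.3125.


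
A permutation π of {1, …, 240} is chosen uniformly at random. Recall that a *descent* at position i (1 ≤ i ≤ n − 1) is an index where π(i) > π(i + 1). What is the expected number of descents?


Write X = Σ X_I over i = 1, …, 239, with X_I the indicator of one descent.
There are 239 indicators.
For each fixed i, the pair (π(i), π(i+1)) is a uniformly random ordered pair of distinct values from {1, …, 240}; by symmetry P[π(i) > π(i+1)] = 1/2.
By linearity: E[X] = 239 · (1/2) = (240 − 1) · (1/2) = 239/2 ≈ 119.5000.

E[X] = 239/2 = 119.5000.


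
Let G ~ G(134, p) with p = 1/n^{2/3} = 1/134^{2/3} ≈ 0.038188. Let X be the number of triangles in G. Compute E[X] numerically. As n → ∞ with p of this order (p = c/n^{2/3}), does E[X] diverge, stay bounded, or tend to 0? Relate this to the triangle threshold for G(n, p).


Number of potential triangles: C(134, 3) = 392084.
Each occurs with probability p³ ≈ (0.038188)³ ≈ 5.5691691e-05.
By linearity: E[X] = C(134, 3)·p³ ≈ 392084 · 5.5691691e-05 ≈ 21.83582.
Since α = 2/3 < 1, p = c/n^{2/3} ≫ 1/n is above the triangle threshold p ~ 1/n. Asymptotically E[X] ~ (c³/6)·n^{3(1−α)} = (1³/6)·n^{1} → ∞; triangles are abundant w.h.p.

E[X] ≈ 21.83582; in regime p = Θ(1/n^{2/3}) E[X] diverges (above the triangle threshold p ~ 1/n).
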